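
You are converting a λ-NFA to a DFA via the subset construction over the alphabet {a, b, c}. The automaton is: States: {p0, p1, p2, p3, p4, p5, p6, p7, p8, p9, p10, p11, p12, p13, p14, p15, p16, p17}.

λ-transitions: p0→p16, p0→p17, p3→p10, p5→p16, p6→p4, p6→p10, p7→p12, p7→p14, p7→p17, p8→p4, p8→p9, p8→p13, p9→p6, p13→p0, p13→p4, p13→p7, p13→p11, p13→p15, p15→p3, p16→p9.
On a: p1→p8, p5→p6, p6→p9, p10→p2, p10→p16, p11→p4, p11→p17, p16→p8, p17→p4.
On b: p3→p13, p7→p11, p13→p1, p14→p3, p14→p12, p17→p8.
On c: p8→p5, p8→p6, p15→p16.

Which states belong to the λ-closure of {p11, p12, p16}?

{p4, p6, p9, p10, p11, p12, p16}

Start with {p11, p12, p16}.
From p16 via λ: add p9.
From p9 via λ: add p6.
From p6 via λ: add p4, p10.
No new states can be added; the closed set is {p4, p6, p9, p10, p11, p12, p16}.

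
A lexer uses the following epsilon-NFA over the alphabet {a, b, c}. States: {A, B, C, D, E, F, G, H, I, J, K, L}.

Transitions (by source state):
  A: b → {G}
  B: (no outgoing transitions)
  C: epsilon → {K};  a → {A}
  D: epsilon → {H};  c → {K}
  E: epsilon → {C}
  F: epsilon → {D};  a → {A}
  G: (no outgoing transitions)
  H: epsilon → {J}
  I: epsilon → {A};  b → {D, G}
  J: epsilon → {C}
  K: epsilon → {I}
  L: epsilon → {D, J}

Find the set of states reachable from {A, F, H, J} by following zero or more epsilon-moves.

{A, C, D, F, H, I, J, K}

Start with {A, F, H, J}.
From F via epsilon: add D.
From J via epsilon: add C.
From C via epsilon: add K.
From K via epsilon: add I.
No new states can be added; the closed set is {A, C, D, F, H, I, J, K}.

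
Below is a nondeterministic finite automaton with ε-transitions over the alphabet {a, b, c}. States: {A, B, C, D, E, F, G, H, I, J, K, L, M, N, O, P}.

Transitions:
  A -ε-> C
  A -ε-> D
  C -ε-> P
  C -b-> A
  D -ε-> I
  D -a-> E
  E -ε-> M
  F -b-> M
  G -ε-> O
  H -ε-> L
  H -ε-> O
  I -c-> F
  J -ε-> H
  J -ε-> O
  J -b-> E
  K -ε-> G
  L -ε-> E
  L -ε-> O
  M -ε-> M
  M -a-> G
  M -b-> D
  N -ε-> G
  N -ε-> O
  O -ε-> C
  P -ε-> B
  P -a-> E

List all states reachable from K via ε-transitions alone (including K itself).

Start with {K}.
From K via ε: add G.
From G via ε: add O.
From O via ε: add C.
From C via ε: add P.
From P via ε: add B.
No new states can be added; the closed set is {B, C, G, K, O, P}.

{B, C, G, K, O, P}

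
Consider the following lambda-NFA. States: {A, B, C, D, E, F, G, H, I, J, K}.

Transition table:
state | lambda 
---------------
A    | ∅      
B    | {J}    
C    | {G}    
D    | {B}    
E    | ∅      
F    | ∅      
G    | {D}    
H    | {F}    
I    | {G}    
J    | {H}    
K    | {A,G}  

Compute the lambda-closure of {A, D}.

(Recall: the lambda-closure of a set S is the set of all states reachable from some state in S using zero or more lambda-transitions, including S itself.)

{A, B, D, F, H, J}

Start with {A, D}.
From D via lambda: add B.
From B via lambda: add J.
From J via lambda: add H.
From H via lambda: add F.
No new states can be added; the closed set is {A, B, D, F, H, J}.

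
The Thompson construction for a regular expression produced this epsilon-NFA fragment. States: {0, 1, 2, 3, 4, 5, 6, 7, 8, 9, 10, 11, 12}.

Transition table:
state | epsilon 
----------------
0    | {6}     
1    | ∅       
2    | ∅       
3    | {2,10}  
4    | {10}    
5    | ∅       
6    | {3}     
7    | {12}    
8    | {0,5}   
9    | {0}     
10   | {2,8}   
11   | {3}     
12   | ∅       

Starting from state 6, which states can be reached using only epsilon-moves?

Start with {6}.
From 6 via epsilon: add 3.
From 3 via epsilon: add 2, 10.
From 10 via epsilon: add 8.
From 8 via epsilon: add 0, 5.
No new states can be added; the closed set is {0, 2, 3, 5, 6, 8, 10}.

{0, 2, 3, 5, 6, 8, 10}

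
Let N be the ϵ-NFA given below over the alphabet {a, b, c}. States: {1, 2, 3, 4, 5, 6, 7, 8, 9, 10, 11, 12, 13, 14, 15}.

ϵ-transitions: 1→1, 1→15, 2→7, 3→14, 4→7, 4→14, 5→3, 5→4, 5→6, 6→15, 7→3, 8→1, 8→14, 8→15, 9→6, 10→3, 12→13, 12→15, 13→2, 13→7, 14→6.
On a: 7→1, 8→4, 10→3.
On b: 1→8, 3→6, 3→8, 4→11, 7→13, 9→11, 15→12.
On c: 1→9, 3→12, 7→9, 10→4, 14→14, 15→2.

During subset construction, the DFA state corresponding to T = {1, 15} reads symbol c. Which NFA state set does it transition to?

{2, 3, 6, 7, 9, 14, 15}

1 on c → {9}.
15 on c → {2}.
Union after reading c: {2, 9}.
Now take the ϵ-closure:
From 2 via ϵ: add 7.
From 9 via ϵ: add 6.
From 6 via ϵ: add 15.
From 7 via ϵ: add 3.
From 3 via ϵ: add 14.
No new states can be added; the closed set is {2, 3, 6, 7, 9, 14, 15}.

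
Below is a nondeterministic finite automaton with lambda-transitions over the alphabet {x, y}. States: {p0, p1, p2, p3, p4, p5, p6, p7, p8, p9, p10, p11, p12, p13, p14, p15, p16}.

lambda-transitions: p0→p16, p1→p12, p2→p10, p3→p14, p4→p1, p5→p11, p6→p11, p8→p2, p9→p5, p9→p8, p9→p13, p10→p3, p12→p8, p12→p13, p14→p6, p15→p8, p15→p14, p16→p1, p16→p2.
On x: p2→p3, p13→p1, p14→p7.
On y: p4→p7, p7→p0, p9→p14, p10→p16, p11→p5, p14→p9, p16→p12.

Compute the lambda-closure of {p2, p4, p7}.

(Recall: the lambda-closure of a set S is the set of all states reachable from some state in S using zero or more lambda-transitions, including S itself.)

Start with {p2, p4, p7}.
From p2 via lambda: add p10.
From p4 via lambda: add p1.
From p1 via lambda: add p12.
From p10 via lambda: add p3.
From p3 via lambda: add p14.
From p12 via lambda: add p8, p13.
From p14 via lambda: add p6.
From p6 via lambda: add p11.
No new states can be added; the closed set is {p1, p2, p3, p4, p6, p7, p8, p10, p11, p12, p13, p14}.

{p1, p2, p3, p4, p6, p7, p8, p10, p11, p12, p13, p14}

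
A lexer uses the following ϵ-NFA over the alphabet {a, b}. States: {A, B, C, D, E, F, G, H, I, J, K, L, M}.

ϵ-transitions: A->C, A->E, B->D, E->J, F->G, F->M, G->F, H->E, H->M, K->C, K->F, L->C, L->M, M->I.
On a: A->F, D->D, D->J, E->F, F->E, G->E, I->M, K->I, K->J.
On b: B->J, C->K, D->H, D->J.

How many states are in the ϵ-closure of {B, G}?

6

Start with {B, G}.
From B via ϵ: add D.
From G via ϵ: add F.
From F via ϵ: add M.
From M via ϵ: add I.
ϵ-closure = {B, D, F, G, I, M}, which has 6 states.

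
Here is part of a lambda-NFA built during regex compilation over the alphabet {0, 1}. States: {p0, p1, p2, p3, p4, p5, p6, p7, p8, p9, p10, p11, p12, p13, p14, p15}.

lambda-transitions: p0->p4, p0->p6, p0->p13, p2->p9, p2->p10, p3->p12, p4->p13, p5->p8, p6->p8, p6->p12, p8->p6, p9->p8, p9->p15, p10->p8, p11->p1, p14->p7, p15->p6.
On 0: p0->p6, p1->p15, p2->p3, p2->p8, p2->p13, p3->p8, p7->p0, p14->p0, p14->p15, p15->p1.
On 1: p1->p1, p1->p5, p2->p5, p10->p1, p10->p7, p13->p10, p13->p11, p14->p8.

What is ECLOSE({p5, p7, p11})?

{p1, p5, p6, p7, p8, p11, p12}

Start with {p5, p7, p11}.
From p5 via lambda: add p8.
From p11 via lambda: add p1.
From p8 via lambda: add p6.
From p6 via lambda: add p12.
No new states can be added; the closed set is {p1, p5, p6, p7, p8, p11, p12}.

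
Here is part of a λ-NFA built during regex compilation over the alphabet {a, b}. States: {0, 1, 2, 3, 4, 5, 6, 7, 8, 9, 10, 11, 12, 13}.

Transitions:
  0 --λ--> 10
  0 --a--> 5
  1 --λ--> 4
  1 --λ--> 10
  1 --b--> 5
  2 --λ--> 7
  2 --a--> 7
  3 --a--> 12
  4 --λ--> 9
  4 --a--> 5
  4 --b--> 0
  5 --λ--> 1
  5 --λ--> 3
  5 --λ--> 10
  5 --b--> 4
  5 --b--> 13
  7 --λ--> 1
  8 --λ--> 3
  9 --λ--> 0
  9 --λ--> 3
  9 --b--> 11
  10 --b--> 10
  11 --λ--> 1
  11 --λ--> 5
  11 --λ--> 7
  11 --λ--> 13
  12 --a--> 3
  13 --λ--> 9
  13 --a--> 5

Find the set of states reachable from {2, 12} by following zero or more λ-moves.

Start with {2, 12}.
From 2 via λ: add 7.
From 7 via λ: add 1.
From 1 via λ: add 4, 10.
From 4 via λ: add 9.
From 9 via λ: add 0, 3.
No new states can be added; the closed set is {0, 1, 2, 3, 4, 7, 9, 10, 12}.

{0, 1, 2, 3, 4, 7, 9, 10, 12}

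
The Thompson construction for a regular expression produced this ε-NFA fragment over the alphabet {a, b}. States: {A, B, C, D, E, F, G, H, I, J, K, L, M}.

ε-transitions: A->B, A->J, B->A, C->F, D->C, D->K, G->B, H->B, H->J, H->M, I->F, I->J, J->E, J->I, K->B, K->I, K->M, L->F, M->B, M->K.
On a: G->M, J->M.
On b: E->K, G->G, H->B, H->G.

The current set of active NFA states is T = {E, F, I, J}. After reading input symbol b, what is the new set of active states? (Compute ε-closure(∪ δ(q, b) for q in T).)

{A, B, E, F, I, J, K, M}

E on b → {K}.
No b-transition from F, I, J.
Union after reading b: {K}.
Now take the ε-closure:
From K via ε: add B, I, M.
From B via ε: add A.
From I via ε: add F, J.
From J via ε: add E.
No new states can be added; the closed set is {A, B, E, F, I, J, K, M}.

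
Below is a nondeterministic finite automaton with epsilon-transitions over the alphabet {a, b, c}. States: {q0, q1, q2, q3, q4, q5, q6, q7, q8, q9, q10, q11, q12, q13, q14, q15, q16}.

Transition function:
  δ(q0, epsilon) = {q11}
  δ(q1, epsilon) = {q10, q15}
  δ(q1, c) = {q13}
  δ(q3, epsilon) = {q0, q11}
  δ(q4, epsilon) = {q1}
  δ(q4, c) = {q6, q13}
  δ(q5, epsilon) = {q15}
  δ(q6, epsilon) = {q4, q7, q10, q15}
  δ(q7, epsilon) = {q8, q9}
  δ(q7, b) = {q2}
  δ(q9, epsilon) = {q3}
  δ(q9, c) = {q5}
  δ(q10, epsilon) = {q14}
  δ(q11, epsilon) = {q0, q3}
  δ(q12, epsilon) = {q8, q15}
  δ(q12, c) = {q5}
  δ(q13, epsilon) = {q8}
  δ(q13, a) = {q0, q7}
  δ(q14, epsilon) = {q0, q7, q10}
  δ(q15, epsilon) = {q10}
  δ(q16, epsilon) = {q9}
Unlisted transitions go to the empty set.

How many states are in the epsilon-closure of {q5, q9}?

10

Start with {q5, q9}.
From q5 via epsilon: add q15.
From q9 via epsilon: add q3.
From q3 via epsilon: add q0, q11.
From q15 via epsilon: add q10.
From q10 via epsilon: add q14.
From q14 via epsilon: add q7.
From q7 via epsilon: add q8.
epsilon-closure = {q0, q3, q5, q7, q8, q9, q10, q11, q14, q15}, which has 10 states.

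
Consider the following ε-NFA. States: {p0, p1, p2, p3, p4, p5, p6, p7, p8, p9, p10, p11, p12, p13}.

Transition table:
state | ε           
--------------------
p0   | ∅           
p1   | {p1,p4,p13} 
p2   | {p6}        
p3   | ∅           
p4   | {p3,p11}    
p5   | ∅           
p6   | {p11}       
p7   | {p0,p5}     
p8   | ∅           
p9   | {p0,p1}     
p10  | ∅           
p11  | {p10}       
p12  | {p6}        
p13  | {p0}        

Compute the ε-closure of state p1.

Start with {p1}.
From p1 via ε: add p4, p13.
From p4 via ε: add p3, p11.
From p13 via ε: add p0.
From p11 via ε: add p10.
No new states can be added; the closed set is {p0, p1, p3, p4, p10, p11, p13}.

{p0, p1, p3, p4, p10, p11, p13}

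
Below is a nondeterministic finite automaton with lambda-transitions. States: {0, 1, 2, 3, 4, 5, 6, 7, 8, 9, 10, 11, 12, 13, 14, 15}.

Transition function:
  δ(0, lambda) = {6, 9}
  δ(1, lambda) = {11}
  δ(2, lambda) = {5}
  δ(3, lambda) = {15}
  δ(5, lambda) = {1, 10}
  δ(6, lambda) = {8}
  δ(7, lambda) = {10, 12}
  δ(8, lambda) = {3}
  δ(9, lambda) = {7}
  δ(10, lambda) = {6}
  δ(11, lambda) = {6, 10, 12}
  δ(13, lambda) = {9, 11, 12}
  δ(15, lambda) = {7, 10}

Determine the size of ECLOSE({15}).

7

Start with {15}.
From 15 via lambda: add 7, 10.
From 7 via lambda: add 12.
From 10 via lambda: add 6.
From 6 via lambda: add 8.
From 8 via lambda: add 3.
lambda-closure = {3, 6, 7, 8, 10, 12, 15}, which has 7 states.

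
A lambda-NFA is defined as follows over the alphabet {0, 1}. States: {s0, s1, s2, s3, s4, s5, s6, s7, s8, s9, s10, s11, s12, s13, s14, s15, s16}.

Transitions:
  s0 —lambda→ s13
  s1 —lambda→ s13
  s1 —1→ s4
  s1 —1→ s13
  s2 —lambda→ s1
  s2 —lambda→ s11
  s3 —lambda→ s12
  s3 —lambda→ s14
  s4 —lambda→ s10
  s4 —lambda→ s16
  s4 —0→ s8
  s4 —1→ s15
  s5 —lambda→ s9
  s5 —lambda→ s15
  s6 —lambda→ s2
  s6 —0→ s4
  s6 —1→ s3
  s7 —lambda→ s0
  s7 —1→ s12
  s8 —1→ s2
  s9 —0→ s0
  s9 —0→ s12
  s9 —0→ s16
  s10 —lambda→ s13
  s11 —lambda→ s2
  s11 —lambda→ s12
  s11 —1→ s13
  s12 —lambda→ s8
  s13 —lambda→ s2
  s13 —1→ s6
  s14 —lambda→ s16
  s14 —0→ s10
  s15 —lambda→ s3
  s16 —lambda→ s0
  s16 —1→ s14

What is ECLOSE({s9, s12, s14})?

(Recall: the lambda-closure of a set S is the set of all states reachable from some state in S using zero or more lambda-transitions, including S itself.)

Start with {s9, s12, s14}.
From s12 via lambda: add s8.
From s14 via lambda: add s16.
From s16 via lambda: add s0.
From s0 via lambda: add s13.
From s13 via lambda: add s2.
From s2 via lambda: add s1, s11.
No new states can be added; the closed set is {s0, s1, s2, s8, s9, s11, s12, s13, s14, s16}.

{s0, s1, s2, s8, s9, s11, s12, s13, s14, s16}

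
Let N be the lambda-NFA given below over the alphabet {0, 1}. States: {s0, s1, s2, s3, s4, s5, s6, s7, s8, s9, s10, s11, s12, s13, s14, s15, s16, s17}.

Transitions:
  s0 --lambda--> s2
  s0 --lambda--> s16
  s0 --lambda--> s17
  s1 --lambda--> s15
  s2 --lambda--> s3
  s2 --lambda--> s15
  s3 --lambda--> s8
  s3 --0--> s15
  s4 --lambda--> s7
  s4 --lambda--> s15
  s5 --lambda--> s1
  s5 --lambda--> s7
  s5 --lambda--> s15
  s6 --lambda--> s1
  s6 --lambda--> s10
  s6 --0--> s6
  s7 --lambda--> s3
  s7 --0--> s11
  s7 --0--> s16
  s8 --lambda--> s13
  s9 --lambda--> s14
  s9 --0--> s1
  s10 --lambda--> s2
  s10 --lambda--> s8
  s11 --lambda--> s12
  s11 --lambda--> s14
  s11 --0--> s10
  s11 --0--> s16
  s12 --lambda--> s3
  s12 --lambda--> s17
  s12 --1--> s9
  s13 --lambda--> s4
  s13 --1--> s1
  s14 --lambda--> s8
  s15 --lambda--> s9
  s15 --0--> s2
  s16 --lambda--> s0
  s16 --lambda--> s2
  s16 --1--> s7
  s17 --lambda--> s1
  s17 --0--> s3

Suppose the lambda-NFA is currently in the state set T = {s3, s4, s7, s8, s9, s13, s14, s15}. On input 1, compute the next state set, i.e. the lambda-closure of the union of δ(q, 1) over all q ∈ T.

{s1, s3, s4, s7, s8, s9, s13, s14, s15}

s13 on 1 → {s1}.
No 1-transition from s3, s4, s7, s8, s9, s14, s15.
Union after reading 1: {s1}.
Now take the lambda-closure:
From s1 via lambda: add s15.
From s15 via lambda: add s9.
From s9 via lambda: add s14.
From s14 via lambda: add s8.
From s8 via lambda: add s13.
From s13 via lambda: add s4.
From s4 via lambda: add s7.
From s7 via lambda: add s3.
No new states can be added; the closed set is {s1, s3, s4, s7, s8, s9, s13, s14, s15}.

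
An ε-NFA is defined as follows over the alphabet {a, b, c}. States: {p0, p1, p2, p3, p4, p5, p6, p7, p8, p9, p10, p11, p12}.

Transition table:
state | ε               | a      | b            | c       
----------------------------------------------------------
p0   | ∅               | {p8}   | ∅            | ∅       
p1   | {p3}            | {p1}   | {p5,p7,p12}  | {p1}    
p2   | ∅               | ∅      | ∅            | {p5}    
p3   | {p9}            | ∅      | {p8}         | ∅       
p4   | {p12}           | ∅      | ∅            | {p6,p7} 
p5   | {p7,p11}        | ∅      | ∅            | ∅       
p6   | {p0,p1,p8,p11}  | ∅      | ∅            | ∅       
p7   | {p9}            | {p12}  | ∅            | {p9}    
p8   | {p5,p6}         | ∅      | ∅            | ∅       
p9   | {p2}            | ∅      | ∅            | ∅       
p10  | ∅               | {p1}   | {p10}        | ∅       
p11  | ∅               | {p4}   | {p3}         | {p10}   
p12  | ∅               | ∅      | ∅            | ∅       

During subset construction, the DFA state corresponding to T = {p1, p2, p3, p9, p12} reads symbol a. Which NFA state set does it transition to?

p1 on a → {p1}.
No a-transition from p2, p3, p9, p12.
Union after reading a: {p1}.
Now take the ε-closure:
From p1 via ε: add p3.
From p3 via ε: add p9.
From p9 via ε: add p2.
No new states can be added; the closed set is {p1, p2, p3, p9}.

{p1, p2, p3, p9}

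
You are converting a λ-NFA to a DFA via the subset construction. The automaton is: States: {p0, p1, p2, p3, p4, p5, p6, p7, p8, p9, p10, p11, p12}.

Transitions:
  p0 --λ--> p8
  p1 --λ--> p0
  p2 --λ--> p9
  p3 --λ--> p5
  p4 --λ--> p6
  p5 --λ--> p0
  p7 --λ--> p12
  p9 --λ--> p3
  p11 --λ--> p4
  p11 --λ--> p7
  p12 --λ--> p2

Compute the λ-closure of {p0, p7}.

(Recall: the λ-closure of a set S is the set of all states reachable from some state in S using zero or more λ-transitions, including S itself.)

{p0, p2, p3, p5, p7, p8, p9, p12}

Start with {p0, p7}.
From p0 via λ: add p8.
From p7 via λ: add p12.
From p12 via λ: add p2.
From p2 via λ: add p9.
From p9 via λ: add p3.
From p3 via λ: add p5.
No new states can be added; the closed set is {p0, p2, p3, p5, p7, p8, p9, p12}.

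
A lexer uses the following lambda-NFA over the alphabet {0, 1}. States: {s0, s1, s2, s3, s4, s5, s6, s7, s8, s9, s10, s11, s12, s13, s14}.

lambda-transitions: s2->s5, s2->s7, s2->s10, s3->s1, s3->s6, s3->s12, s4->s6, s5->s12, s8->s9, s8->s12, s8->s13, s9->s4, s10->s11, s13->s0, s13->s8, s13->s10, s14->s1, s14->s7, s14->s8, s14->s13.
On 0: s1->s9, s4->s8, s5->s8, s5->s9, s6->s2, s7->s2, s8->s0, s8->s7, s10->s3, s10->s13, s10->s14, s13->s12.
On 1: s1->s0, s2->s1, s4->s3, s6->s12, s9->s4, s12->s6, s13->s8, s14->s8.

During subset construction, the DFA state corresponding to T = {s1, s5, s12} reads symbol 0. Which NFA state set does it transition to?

{s0, s4, s6, s8, s9, s10, s11, s12, s13}

s1 on 0 → {s9}.
s5 on 0 → {s8, s9}.
No 0-transition from s12.
Union after reading 0: {s8, s9}.
Now take the lambda-closure:
From s8 via lambda: add s12, s13.
From s9 via lambda: add s4.
From s4 via lambda: add s6.
From s13 via lambda: add s0, s10.
From s10 via lambda: add s11.
No new states can be added; the closed set is {s0, s4, s6, s8, s9, s10, s11, s12, s13}.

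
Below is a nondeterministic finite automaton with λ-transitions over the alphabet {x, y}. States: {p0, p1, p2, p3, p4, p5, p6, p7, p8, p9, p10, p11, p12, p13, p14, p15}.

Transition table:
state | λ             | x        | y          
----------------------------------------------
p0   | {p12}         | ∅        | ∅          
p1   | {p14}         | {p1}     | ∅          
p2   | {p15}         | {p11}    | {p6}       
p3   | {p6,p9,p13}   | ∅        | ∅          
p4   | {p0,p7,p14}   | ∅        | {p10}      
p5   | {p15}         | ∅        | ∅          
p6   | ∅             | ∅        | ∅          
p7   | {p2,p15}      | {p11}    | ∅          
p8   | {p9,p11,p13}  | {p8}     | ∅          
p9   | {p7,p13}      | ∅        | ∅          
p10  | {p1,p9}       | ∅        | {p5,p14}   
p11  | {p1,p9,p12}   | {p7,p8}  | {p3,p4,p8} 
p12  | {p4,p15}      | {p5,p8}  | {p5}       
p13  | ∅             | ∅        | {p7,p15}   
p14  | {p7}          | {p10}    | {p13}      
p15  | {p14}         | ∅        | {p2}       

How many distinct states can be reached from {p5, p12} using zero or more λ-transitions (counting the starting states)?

8

Start with {p5, p12}.
From p5 via λ: add p15.
From p12 via λ: add p4.
From p4 via λ: add p0, p7, p14.
From p7 via λ: add p2.
λ-closure = {p0, p2, p4, p5, p7, p12, p14, p15}, which has 8 states.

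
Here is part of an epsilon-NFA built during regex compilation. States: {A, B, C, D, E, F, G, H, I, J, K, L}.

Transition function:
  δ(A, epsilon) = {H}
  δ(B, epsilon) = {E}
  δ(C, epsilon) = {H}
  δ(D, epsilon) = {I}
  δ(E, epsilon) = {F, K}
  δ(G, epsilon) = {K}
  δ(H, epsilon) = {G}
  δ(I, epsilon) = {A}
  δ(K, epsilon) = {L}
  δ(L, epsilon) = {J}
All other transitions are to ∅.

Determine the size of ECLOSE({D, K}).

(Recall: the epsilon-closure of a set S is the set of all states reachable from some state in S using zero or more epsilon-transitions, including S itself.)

8

Start with {D, K}.
From D via epsilon: add I.
From K via epsilon: add L.
From I via epsilon: add A.
From L via epsilon: add J.
From A via epsilon: add H.
From H via epsilon: add G.
epsilon-closure = {A, D, G, H, I, J, K, L}, which has 8 states.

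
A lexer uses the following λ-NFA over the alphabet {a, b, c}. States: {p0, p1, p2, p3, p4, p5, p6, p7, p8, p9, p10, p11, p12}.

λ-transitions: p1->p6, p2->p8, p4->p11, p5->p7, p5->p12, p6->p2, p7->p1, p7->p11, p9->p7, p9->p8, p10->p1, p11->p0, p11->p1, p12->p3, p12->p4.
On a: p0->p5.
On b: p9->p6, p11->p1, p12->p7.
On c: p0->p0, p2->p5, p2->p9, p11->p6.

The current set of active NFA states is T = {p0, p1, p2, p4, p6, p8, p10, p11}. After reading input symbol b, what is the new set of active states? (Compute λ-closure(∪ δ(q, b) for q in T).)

p11 on b → {p1}.
No b-transition from p0, p1, p2, p4, p6, p8, p10.
Union after reading b: {p1}.
Now take the λ-closure:
From p1 via λ: add p6.
From p6 via λ: add p2.
From p2 via λ: add p8.
No new states can be added; the closed set is {p1, p2, p6, p8}.

{p1, p2, p6, p8}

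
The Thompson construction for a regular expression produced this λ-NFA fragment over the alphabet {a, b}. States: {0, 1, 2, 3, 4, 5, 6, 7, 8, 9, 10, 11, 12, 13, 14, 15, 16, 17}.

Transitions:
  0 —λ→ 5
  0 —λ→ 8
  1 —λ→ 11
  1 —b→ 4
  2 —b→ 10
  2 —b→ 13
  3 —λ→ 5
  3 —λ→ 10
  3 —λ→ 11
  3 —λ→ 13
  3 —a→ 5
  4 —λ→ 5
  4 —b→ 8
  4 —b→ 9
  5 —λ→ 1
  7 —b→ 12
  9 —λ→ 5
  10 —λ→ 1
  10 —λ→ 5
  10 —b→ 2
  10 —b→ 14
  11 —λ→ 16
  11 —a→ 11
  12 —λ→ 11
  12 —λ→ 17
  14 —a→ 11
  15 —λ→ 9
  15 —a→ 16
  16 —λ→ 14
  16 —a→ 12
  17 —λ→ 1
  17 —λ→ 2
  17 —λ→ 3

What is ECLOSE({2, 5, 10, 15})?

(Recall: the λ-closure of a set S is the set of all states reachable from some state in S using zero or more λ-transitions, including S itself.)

Start with {2, 5, 10, 15}.
From 5 via λ: add 1.
From 15 via λ: add 9.
From 1 via λ: add 11.
From 11 via λ: add 16.
From 16 via λ: add 14.
No new states can be added; the closed set is {1, 2, 5, 9, 10, 11, 14, 15, 16}.

{1, 2, 5, 9, 10, 11, 14, 15, 16}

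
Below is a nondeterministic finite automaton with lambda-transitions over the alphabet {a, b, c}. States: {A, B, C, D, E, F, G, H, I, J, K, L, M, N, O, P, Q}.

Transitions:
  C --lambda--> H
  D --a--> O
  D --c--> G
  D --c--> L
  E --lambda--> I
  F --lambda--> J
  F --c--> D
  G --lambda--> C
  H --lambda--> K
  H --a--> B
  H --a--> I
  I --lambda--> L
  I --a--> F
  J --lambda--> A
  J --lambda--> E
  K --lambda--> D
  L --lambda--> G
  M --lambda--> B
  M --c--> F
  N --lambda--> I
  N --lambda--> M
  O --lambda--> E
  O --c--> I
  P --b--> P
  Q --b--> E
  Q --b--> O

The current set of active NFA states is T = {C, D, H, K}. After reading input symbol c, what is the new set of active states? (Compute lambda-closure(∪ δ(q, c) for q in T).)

D on c → {G, L}.
No c-transition from C, H, K.
Union after reading c: {G, L}.
Now take the lambda-closure:
From G via lambda: add C.
From C via lambda: add H.
From H via lambda: add K.
From K via lambda: add D.
No new states can be added; the closed set is {C, D, G, H, K, L}.

{C, D, G, H, K, L}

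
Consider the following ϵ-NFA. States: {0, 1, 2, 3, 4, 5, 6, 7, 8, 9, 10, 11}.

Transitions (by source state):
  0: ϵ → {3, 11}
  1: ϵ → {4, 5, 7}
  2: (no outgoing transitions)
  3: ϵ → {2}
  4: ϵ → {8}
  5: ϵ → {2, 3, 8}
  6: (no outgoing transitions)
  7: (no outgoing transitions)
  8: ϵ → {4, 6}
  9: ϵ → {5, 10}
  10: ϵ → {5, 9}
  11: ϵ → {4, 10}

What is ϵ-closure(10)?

{2, 3, 4, 5, 6, 8, 9, 10}

Start with {10}.
From 10 via ϵ: add 5, 9.
From 5 via ϵ: add 2, 3, 8.
From 8 via ϵ: add 4, 6.
No new states can be added; the closed set is {2, 3, 4, 5, 6, 8, 9, 10}.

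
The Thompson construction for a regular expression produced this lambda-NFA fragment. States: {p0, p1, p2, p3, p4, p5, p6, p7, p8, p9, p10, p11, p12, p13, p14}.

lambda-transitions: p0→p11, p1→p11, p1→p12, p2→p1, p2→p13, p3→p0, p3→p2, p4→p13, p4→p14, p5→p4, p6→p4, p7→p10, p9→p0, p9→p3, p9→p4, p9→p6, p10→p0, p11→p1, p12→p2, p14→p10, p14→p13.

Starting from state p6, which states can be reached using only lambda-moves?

{p0, p1, p2, p4, p6, p10, p11, p12, p13, p14}

Start with {p6}.
From p6 via lambda: add p4.
From p4 via lambda: add p13, p14.
From p14 via lambda: add p10.
From p10 via lambda: add p0.
From p0 via lambda: add p11.
From p11 via lambda: add p1.
From p1 via lambda: add p12.
From p12 via lambda: add p2.
No new states can be added; the closed set is {p0, p1, p2, p4, p6, p10, p11, p12, p13, p14}.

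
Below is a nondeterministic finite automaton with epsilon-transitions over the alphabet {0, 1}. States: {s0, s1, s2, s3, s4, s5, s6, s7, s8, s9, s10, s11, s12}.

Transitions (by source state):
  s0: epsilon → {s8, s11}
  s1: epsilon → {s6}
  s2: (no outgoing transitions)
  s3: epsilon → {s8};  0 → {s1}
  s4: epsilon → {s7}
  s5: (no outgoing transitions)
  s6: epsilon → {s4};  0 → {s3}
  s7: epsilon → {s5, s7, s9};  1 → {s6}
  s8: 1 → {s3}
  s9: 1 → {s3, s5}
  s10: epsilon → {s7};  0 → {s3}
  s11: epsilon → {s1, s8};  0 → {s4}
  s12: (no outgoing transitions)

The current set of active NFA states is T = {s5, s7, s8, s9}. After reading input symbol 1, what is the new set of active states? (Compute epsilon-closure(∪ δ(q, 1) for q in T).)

{s3, s4, s5, s6, s7, s8, s9}

s7 on 1 → {s6}.
s8 on 1 → {s3}.
s9 on 1 → {s3, s5}.
No 1-transition from s5.
Union after reading 1: {s3, s5, s6}.
Now take the epsilon-closure:
From s3 via epsilon: add s8.
From s6 via epsilon: add s4.
From s4 via epsilon: add s7.
From s7 via epsilon: add s9.
No new states can be added; the closed set is {s3, s4, s5, s6, s7, s8, s9}.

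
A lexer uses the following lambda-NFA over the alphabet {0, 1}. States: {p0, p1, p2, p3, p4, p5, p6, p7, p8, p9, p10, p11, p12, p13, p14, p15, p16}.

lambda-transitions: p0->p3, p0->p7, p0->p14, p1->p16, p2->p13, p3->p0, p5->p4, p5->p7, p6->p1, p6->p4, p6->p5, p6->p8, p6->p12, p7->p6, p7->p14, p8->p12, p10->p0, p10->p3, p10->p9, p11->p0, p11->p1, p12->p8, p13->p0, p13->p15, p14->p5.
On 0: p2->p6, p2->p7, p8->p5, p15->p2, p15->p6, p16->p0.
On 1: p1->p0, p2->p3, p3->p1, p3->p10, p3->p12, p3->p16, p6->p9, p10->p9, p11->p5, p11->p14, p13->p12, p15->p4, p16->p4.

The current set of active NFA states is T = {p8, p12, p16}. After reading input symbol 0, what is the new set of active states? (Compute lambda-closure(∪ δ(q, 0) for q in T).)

p8 on 0 → {p5}.
p16 on 0 → {p0}.
No 0-transition from p12.
Union after reading 0: {p0, p5}.
Now take the lambda-closure:
From p0 via lambda: add p3, p7, p14.
From p5 via lambda: add p4.
From p7 via lambda: add p6.
From p6 via lambda: add p1, p8, p12.
From p1 via lambda: add p16.
No new states can be added; the closed set is {p0, p1, p3, p4, p5, p6, p7, p8, p12, p14, p16}.

{p0, p1, p3, p4, p5, p6, p7, p8, p12, p14, p16}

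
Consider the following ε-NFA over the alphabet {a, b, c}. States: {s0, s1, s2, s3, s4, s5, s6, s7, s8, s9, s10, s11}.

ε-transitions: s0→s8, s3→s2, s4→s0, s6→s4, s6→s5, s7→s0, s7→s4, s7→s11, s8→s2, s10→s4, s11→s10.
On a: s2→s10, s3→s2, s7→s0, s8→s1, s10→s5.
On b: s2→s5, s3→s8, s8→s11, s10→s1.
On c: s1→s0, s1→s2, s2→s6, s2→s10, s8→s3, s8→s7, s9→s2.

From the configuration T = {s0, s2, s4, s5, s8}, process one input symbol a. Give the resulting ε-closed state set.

{s0, s1, s2, s4, s8, s10}

s2 on a → {s10}.
s8 on a → {s1}.
No a-transition from s0, s4, s5.
Union after reading a: {s1, s10}.
Now take the ε-closure:
From s10 via ε: add s4.
From s4 via ε: add s0.
From s0 via ε: add s8.
From s8 via ε: add s2.
No new states can be added; the closed set is {s0, s1, s2, s4, s8, s10}.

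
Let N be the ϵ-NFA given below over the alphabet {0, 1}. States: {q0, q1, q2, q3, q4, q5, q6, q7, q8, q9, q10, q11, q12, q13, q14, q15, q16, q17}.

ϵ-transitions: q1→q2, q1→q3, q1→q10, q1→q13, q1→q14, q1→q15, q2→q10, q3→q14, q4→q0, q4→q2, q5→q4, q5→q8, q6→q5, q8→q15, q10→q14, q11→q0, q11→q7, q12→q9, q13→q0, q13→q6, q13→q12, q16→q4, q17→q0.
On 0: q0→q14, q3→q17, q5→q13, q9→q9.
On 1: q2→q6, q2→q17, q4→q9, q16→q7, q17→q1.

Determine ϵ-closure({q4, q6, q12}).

{q0, q2, q4, q5, q6, q8, q9, q10, q12, q14, q15}

Start with {q4, q6, q12}.
From q4 via ϵ: add q0, q2.
From q6 via ϵ: add q5.
From q12 via ϵ: add q9.
From q2 via ϵ: add q10.
From q5 via ϵ: add q8.
From q8 via ϵ: add q15.
From q10 via ϵ: add q14.
No new states can be added; the closed set is {q0, q2, q4, q5, q6, q8, q9, q10, q12, q14, q15}.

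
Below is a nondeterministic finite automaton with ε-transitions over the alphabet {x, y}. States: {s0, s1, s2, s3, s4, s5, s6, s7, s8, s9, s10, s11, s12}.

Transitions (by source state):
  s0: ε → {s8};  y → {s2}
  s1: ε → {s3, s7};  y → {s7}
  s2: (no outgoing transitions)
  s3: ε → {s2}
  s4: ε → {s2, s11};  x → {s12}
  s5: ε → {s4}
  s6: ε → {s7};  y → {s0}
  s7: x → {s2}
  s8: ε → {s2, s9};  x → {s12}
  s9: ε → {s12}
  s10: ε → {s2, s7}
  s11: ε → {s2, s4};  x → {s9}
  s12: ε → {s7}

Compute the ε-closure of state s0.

Start with {s0}.
From s0 via ε: add s8.
From s8 via ε: add s2, s9.
From s9 via ε: add s12.
From s12 via ε: add s7.
No new states can be added; the closed set is {s0, s2, s7, s8, s9, s12}.

{s0, s2, s7, s8, s9, s12}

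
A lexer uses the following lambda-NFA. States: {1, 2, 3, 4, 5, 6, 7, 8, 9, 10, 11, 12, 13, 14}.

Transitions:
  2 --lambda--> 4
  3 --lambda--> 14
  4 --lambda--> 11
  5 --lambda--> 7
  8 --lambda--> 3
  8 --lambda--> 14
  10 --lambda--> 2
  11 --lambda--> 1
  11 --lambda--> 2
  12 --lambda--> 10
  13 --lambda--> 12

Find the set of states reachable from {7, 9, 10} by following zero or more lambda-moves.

Start with {7, 9, 10}.
From 10 via lambda: add 2.
From 2 via lambda: add 4.
From 4 via lambda: add 11.
From 11 via lambda: add 1.
No new states can be added; the closed set is {1, 2, 4, 7, 9, 10, 11}.

{1, 2, 4, 7, 9, 10, 11}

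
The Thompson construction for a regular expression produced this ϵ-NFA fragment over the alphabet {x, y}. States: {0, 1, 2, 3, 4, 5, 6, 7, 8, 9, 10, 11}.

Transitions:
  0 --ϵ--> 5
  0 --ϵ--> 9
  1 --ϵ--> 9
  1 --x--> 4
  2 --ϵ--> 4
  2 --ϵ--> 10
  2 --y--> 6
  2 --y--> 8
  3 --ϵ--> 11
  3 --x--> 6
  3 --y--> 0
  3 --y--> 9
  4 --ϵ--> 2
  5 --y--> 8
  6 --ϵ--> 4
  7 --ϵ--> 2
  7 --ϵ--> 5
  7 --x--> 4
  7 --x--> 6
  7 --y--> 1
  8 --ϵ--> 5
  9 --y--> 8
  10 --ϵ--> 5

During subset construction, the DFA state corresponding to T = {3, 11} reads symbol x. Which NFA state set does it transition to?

3 on x → {6}.
No x-transition from 11.
Union after reading x: {6}.
Now take the ϵ-closure:
From 6 via ϵ: add 4.
From 4 via ϵ: add 2.
From 2 via ϵ: add 10.
From 10 via ϵ: add 5.
No new states can be added; the closed set is {2, 4, 5, 6, 10}.

{2, 4, 5, 6, 10}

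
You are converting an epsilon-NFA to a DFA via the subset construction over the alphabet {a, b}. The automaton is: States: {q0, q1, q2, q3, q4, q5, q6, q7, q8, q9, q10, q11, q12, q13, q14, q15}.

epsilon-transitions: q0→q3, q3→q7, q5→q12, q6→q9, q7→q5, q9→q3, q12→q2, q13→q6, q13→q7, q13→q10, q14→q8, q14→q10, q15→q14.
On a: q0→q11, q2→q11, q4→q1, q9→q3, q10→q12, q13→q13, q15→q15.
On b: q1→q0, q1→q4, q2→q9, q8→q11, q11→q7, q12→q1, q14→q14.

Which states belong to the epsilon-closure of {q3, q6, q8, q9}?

{q2, q3, q5, q6, q7, q8, q9, q12}

Start with {q3, q6, q8, q9}.
From q3 via epsilon: add q7.
From q7 via epsilon: add q5.
From q5 via epsilon: add q12.
From q12 via epsilon: add q2.
No new states can be added; the closed set is {q2, q3, q5, q6, q7, q8, q9, q12}.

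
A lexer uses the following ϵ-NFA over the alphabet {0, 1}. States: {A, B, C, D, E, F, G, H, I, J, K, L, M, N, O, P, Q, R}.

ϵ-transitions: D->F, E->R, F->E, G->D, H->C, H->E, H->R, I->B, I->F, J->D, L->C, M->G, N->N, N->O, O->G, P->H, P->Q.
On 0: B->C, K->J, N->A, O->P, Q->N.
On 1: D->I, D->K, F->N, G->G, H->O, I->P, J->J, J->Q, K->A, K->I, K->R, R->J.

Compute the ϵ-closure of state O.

Start with {O}.
From O via ϵ: add G.
From G via ϵ: add D.
From D via ϵ: add F.
From F via ϵ: add E.
From E via ϵ: add R.
No new states can be added; the closed set is {D, E, F, G, O, R}.

{D, E, F, G, O, R}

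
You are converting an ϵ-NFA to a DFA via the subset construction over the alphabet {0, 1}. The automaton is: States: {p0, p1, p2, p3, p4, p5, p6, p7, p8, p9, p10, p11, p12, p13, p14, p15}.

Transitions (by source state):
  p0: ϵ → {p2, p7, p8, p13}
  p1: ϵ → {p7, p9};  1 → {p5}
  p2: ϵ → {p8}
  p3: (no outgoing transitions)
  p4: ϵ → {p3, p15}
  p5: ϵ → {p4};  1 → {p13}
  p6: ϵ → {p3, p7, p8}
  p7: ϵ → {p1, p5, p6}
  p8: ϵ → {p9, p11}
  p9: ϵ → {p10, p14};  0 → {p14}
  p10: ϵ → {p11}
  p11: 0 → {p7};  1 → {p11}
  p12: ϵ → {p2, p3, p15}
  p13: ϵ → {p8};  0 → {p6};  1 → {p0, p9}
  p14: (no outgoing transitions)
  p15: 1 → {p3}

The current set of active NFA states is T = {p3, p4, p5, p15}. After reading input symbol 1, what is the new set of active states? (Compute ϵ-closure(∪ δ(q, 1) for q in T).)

{p3, p8, p9, p10, p11, p13, p14}

p5 on 1 → {p13}.
p15 on 1 → {p3}.
No 1-transition from p3, p4.
Union after reading 1: {p3, p13}.
Now take the ϵ-closure:
From p13 via ϵ: add p8.
From p8 via ϵ: add p9, p11.
From p9 via ϵ: add p10, p14.
No new states can be added; the closed set is {p3, p8, p9, p10, p11, p13, p14}.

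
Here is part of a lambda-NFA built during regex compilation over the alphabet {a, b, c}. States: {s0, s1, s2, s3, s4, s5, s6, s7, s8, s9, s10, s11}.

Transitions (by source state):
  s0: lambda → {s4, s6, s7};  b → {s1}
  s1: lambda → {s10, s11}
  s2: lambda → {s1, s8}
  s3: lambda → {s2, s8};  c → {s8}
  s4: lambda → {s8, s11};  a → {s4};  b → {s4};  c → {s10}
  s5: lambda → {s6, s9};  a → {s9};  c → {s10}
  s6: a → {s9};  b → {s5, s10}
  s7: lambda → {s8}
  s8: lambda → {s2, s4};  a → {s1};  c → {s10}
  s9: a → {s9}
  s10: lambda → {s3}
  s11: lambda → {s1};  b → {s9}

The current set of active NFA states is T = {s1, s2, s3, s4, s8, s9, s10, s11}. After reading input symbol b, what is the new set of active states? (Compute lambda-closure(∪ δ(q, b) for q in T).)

s4 on b → {s4}.
s11 on b → {s9}.
No b-transition from s1, s2, s3, s8, s9, s10.
Union after reading b: {s4, s9}.
Now take the lambda-closure:
From s4 via lambda: add s8, s11.
From s8 via lambda: add s2.
From s11 via lambda: add s1.
From s1 via lambda: add s10.
From s10 via lambda: add s3.
No new states can be added; the closed set is {s1, s2, s3, s4, s8, s9, s10, s11}.

{s1, s2, s3, s4, s8, s9, s10, s11}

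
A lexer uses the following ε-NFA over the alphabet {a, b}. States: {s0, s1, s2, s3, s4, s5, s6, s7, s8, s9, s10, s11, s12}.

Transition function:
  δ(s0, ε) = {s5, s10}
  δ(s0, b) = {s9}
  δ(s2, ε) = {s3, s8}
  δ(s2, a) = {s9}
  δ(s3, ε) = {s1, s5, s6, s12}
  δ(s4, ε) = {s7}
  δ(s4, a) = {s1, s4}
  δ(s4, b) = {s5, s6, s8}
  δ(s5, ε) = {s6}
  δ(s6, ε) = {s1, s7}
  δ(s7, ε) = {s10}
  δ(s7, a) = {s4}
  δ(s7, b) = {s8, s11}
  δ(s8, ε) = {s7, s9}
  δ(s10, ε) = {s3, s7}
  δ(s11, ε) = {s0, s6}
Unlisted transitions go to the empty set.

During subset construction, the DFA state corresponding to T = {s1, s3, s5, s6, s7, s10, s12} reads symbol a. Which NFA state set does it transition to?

s7 on a → {s4}.
No a-transition from s1, s3, s5, s6, s10, s12.
Union after reading a: {s4}.
Now take the ε-closure:
From s4 via ε: add s7.
From s7 via ε: add s10.
From s10 via ε: add s3.
From s3 via ε: add s1, s5, s6, s12.
No new states can be added; the closed set is {s1, s3, s4, s5, s6, s7, s10, s12}.

{s1, s3, s4, s5, s6, s7, s10, s12}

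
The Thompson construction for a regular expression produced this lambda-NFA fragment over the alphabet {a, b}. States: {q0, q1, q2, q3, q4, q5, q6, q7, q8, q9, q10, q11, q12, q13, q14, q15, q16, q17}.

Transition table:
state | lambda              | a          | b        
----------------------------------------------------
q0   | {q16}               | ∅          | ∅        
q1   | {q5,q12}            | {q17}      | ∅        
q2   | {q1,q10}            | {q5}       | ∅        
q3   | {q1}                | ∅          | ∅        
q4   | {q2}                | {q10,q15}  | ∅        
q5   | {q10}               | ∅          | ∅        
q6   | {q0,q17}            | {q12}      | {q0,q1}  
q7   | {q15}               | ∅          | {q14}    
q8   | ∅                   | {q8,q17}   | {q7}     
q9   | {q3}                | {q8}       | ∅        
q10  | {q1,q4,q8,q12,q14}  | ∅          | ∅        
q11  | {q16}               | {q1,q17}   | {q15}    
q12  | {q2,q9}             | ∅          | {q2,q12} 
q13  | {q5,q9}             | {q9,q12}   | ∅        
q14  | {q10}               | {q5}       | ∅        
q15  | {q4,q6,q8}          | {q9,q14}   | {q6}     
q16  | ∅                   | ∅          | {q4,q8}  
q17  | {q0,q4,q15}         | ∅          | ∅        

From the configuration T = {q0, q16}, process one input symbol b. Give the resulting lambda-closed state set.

q16 on b → {q4, q8}.
No b-transition from q0.
Union after reading b: {q4, q8}.
Now take the lambda-closure:
From q4 via lambda: add q2.
From q2 via lambda: add q1, q10.
From q1 via lambda: add q5, q12.
From q10 via lambda: add q14.
From q12 via lambda: add q9.
From q9 via lambda: add q3.
No new states can be added; the closed set is {q1, q2, q3, q4, q5, q8, q9, q10, q12, q14}.

{q1, q2, q3, q4, q5, q8, q9, q10, q12, q14}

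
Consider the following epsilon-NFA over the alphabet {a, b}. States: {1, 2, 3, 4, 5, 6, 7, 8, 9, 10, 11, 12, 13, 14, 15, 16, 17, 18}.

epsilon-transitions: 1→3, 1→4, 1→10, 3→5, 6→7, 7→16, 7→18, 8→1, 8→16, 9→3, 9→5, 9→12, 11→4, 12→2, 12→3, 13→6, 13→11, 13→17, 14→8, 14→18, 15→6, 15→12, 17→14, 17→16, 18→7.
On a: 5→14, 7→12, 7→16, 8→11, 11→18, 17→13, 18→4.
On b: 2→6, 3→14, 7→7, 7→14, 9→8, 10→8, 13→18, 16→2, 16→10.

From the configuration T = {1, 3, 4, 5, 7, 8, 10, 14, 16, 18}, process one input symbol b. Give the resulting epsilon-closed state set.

{1, 2, 3, 4, 5, 7, 8, 10, 14, 16, 18}

3 on b → {14}.
7 on b → {7, 14}.
10 on b → {8}.
16 on b → {2, 10}.
No b-transition from 1, 4, 5, 8, 14, 18.
Union after reading b: {2, 7, 8, 10, 14}.
Now take the epsilon-closure:
From 7 via epsilon: add 16, 18.
From 8 via epsilon: add 1.
From 1 via epsilon: add 3, 4.
From 3 via epsilon: add 5.
No new states can be added; the closed set is {1, 2, 3, 4, 5, 7, 8, 10, 14, 16, 18}.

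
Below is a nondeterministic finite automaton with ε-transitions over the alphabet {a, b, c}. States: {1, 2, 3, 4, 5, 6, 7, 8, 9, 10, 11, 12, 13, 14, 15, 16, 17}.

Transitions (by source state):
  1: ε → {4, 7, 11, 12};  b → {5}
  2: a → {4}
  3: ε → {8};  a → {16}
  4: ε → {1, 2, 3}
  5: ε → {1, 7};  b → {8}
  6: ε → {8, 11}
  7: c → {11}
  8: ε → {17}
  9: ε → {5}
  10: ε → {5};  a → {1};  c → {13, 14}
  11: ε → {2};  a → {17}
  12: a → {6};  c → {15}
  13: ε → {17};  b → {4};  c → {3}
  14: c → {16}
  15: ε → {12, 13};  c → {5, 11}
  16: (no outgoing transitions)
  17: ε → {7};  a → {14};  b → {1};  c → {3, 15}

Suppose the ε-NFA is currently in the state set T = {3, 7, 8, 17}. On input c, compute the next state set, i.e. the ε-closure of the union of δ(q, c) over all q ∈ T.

{2, 3, 7, 8, 11, 12, 13, 15, 17}

7 on c → {11}.
17 on c → {3, 15}.
No c-transition from 3, 8.
Union after reading c: {3, 11, 15}.
Now take the ε-closure:
From 3 via ε: add 8.
From 11 via ε: add 2.
From 15 via ε: add 12, 13.
From 8 via ε: add 17.
From 17 via ε: add 7.
No new states can be added; the closed set is {2, 3, 7, 8, 11, 12, 13, 15, 17}.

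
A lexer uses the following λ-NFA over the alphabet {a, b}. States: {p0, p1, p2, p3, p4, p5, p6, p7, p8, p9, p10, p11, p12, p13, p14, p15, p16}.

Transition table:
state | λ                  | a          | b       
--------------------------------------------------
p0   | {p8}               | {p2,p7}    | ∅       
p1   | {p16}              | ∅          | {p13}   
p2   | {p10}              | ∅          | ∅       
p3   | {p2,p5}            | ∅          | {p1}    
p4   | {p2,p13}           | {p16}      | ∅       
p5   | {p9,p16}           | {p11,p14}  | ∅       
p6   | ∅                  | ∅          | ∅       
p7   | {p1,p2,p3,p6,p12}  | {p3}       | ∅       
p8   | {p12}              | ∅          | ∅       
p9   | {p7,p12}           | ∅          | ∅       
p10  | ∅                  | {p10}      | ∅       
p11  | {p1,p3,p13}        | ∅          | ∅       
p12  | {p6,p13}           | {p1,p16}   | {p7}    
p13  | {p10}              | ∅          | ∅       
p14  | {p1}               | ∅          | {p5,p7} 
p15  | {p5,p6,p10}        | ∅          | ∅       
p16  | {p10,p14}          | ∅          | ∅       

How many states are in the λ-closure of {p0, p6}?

6

Start with {p0, p6}.
From p0 via λ: add p8.
From p8 via λ: add p12.
From p12 via λ: add p13.
From p13 via λ: add p10.
λ-closure = {p0, p6, p8, p10, p12, p13}, which has 6 states.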